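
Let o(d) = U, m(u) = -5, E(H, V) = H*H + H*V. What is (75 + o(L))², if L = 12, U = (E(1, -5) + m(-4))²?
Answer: 24336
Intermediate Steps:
E(H, V) = H² + H*V
U = 81 (U = (1*(1 - 5) - 5)² = (1*(-4) - 5)² = (-4 - 5)² = (-9)² = 81)
o(d) = 81
(75 + o(L))² = (75 + 81)² = 156² = 24336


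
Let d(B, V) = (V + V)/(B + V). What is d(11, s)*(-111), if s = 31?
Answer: -1147/7 ≈ -163.86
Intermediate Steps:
d(B, V) = 2*V/(B + V) (d(B, V) = (2*V)/(B + V) = 2*V/(B + V))
d(11, s)*(-111) = (2*31/(11 + 31))*(-111) = (2*31/42)*(-111) = (2*31*(1/42))*(-111) = (31/21)*(-111) = -1147/7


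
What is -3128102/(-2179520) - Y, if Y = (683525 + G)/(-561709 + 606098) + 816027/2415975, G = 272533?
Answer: -159258790839964617/7791254687221600 ≈ -20.441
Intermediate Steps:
Y = 782011616351/35747571425 (Y = (683525 + 272533)/(-561709 + 606098) + 816027/2415975 = 956058/44389 + 816027*(1/2415975) = 956058*(1/44389) + 272009/805325 = 956058/44389 + 272009/805325 = 782011616351/35747571425 ≈ 21.876)
-3128102/(-2179520) - Y = -3128102/(-2179520) - 1*782011616351/35747571425 = -3128102*(-1/2179520) - 782011616351/35747571425 = 1564051/1089760 - 782011616351/35747571425 = -159258790839964617/7791254687221600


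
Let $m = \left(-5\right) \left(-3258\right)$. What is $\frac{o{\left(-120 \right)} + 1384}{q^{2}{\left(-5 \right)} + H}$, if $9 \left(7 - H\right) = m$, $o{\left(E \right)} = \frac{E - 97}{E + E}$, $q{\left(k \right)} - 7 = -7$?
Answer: $- \frac{332377}{432720} \approx -0.76811$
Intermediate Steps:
$q{\left(k \right)} = 0$ ($q{\left(k \right)} = 7 - 7 = 0$)
$o{\left(E \right)} = \frac{-97 + E}{2 E}$
$m = 16290$
$H = -1803$ ($H = 7 - 1810 = -1803$)
$\frac{o{\left(-120 \right)} + 1384}{q^{2}{\left(-5 \right)} + H} = \frac{\frac{-97 - 120}{2 \left(-120\right)} + 1384}{0^{2} - 1803} = \frac{\frac{1}{2} \left(- \frac{1}{120}\right) \left(-217\right) + 1384}{0 - 1803} = \frac{\frac{217}{240} + 1384}{-1803} = \frac{332377}{240} \left(- \frac{1}{1803}\right) = - \frac{332377}{432720}$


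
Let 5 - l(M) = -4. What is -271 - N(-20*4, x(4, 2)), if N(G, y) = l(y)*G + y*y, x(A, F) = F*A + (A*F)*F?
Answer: -127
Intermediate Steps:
x(A, F) = A*F + A*F²
l(M) = 9 (l(M) = 5 - 1*(-4) = 5 + 4 = 9)
N(G, y) = y² + 9*G (N(G, y) = 9*G + y*y = 9*G + y² = y² + 9*G)
-271 - N(-20*4, x(4, 2)) = -271 - ((4*2*(1 + 2))² + 9*(-20*4)) = -271 - ((4*2*3)² + 9*(-80)) = -271 - (24² - 720) = -271 - (576 - 720) = -271 - 1*(-144) = -271 + 144 = -127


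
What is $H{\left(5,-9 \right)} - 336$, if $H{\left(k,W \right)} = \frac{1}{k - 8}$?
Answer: $- \frac{1009}{3} \approx -336.33$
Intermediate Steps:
$H{\left(k,W \right)} = \frac{1}{-8 + k}$
$H{\left(5,-9 \right)} - 336 = \frac{1}{-8 + 5} - 336 = \frac{1}{-3} - 336 = - \frac{1}{3} - 336 = - \frac{1009}{3}$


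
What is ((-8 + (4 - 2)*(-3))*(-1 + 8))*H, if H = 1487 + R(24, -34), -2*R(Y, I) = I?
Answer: -147392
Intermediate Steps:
R(Y, I) = -I/2
H = 1504 (H = 1487 - ½*(-34) = 1487 + 17 = 1504)
((-8 + (4 - 2)*(-3))*(-1 + 8))*H = ((-8 + (4 - 2)*(-3))*(-1 + 8))*1504 = ((-8 + 2*(-3))*7)*1504 = ((-8 - 6)*7)*1504 = -14*7*1504 = -98*1504 = -147392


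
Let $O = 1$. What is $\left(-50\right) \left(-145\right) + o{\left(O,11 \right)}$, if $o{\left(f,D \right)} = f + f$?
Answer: $7252$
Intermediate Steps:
$o{\left(f,D \right)} = 2 f$
$\left(-50\right) \left(-145\right) + o{\left(O,11 \right)} = \left(-50\right) \left(-145\right) + 2 \cdot 1 = 7250 + 2 = 7252$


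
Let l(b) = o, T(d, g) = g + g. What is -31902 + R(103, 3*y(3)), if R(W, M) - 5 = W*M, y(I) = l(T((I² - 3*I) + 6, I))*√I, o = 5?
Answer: -31897 + 1545*√3 ≈ -29221.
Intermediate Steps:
T(d, g) = 2*g
l(b) = 5
y(I) = 5*√I
R(W, M) = 5 + M*W (R(W, M) = 5 + W*M = 5 + M*W)
-31902 + R(103, 3*y(3)) = -31902 + (5 + (3*(5*√3))*103) = -31902 + (5 + (15*√3)*103) = -31902 + (5 + 1545*√3) = -31897 + 1545*√3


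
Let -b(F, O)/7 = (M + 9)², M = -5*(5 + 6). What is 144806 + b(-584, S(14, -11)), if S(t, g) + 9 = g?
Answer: 129994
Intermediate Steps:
M = -55 (M = -5*11 = -55)
S(t, g) = -9 + g
b(F, O) = -14812 (b(F, O) = -7*(-55 + 9)² = -7*(-46)² = -7*2116 = -14812)
144806 + b(-584, S(14, -11)) = 144806 - 14812 = 129994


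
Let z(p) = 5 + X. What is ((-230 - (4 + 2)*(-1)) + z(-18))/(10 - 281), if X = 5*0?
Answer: 219/271 ≈ 0.80812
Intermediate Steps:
X = 0
z(p) = 5 (z(p) = 5 + 0 = 5)
((-230 - (4 + 2)*(-1)) + z(-18))/(10 - 281) = ((-230 - (4 + 2)*(-1)) + 5)/(10 - 281) = ((-230 - 6*(-1)) + 5)/(-271) = ((-230 - 1*(-6)) + 5)*(-1/271) = ((-230 + 6) + 5)*(-1/271) = (-224 + 5)*(-1/271) = -219*(-1/271) = 219/271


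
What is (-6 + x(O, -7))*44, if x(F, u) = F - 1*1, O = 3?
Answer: -176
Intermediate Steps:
x(F, u) = -1 + F (x(F, u) = F - 1 = -1 + F)
(-6 + x(O, -7))*44 = (-6 + (-1 + 3))*44 = (-6 + 2)*44 = -4*44 = -176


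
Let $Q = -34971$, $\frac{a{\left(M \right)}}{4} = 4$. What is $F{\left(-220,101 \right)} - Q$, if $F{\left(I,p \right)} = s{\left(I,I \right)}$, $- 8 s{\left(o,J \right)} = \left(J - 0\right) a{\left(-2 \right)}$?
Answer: $35411$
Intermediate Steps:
$a{\left(M \right)} = 16$ ($a{\left(M \right)} = 4 \cdot 4 = 16$)
$s{\left(o,J \right)} = - 2 J$ ($s{\left(o,J \right)} = - \frac{\left(J - 0\right) 16}{8} = - \frac{\left(J + 0\right) 16}{8} = - \frac{J 16}{8} = - \frac{16 J}{8} = - 2 J$)
$F{\left(I,p \right)} = - 2 I$
$F{\left(-220,101 \right)} - Q = \left(-2\right) \left(-220\right) - -34971 = 440 + 34971 = 35411$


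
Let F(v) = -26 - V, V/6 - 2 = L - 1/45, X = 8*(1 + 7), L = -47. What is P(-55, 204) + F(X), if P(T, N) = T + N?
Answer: 5897/15 ≈ 393.13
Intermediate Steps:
X = 64 (X = 8*8 = 64)
V = -4052/15 (V = 12 + 6*(-47 - 1/45) = 12 + 6*(-2116/45) = 12 - 4232/15 = -4052/15 ≈ -270.13)
F(v) = 3662/15 (F(v) = -26 - 1*(-4052/15) = -26 + 4052/15 = 3662/15)
P(T, N) = N + T
P(-55, 204) + F(X) = (204 - 55) + 3662/15 = 149 + 3662/15 = 5897/15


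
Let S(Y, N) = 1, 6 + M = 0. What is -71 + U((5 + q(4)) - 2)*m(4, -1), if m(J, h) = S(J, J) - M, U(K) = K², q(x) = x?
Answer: 272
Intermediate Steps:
M = -6 (M = -6 + 0 = -6)
m(J, h) = 7 (m(J, h) = 1 - 1*(-6) = 1 + 6 = 7)
-71 + U((5 + q(4)) - 2)*m(4, -1) = -71 + ((5 + 4) - 2)²*7 = -71 + (9 - 2)²*7 = -71 + 7²*7 = -71 + 49*7 = -71 + 343 = 272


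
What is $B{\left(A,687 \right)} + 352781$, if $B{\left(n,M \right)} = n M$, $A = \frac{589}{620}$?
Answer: $\frac{7068673}{20} \approx 3.5343 \cdot 10^{5}$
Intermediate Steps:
$A = \frac{19}{20}$ ($A = 589 \cdot \frac{1}{620} = \frac{19}{20} \approx 0.95$)
$B{\left(n,M \right)} = M n$
$B{\left(A,687 \right)} + 352781 = 687 \cdot \frac{19}{20} + 352781 = \frac{13053}{20} + 352781 = \frac{7068673}{20}$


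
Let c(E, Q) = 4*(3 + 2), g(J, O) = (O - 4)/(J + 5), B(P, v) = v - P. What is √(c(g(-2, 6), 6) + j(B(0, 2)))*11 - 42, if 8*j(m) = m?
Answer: 15/2 ≈ 7.5000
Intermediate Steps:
j(m) = m/8
g(J, O) = (-4 + O)/(5 + J)
c(E, Q) = 20 (c(E, Q) = 4*5 = 20)
√(c(g(-2, 6), 6) + j(B(0, 2)))*11 - 42 = √(20 + (2 - 1*0)/8)*11 - 42 = √(20 + (2 + 0)/8)*11 - 42 = √(20 + (⅛)*2)*11 - 42 = √(20 + ¼)*11 - 42 = √(81/4)*11 - 42 = (9/2)*11 - 42 = 99/2 - 42 = 15/2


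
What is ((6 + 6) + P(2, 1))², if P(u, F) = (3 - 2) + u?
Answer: 225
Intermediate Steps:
P(u, F) = 1 + u
((6 + 6) + P(2, 1))² = ((6 + 6) + (1 + 2))² = (12 + 3)² = 15² = 225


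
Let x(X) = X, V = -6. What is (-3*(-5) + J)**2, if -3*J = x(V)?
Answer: 289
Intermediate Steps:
J = 2 (J = -1/3*(-6) = 2)
(-3*(-5) + J)**2 = (-3*(-5) + 2)**2 = (15 + 2)**2 = 17**2 = 289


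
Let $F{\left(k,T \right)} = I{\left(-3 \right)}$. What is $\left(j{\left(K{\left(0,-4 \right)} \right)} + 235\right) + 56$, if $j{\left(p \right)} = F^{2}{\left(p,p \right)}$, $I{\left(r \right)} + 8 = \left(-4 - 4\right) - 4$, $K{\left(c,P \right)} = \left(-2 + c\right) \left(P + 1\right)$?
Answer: $691$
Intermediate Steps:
$K{\left(c,P \right)} = \left(1 + P\right) \left(-2 + c\right)$ ($K{\left(c,P \right)} = \left(-2 + c\right) \left(1 + P\right) = \left(1 + P\right) \left(-2 + c\right)$)
$I{\left(r \right)} = -20$ ($I{\left(r \right)} = -8 - 12 = -20$)
$F{\left(k,T \right)} = -20$
$j{\left(p \right)} = 400$ ($j{\left(p \right)} = \left(-20\right)^{2} = 400$)
$\left(j{\left(K{\left(0,-4 \right)} \right)} + 235\right) + 56 = \left(400 + 235\right) + 56 = 635 + 56 = 691$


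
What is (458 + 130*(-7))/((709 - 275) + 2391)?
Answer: -4/25 ≈ -0.16000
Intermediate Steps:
(458 + 130*(-7))/((709 - 275) + 2391) = (458 - 910)/(434 + 2391) = -452/2825 = -452*1/2825 = -4/25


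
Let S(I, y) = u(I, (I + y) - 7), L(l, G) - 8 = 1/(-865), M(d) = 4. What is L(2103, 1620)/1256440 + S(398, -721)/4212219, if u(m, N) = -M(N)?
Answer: 24797060861/4577926380911400 ≈ 5.4167e-6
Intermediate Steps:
L(l, G) = 6919/865 (L(l, G) = 8 + 1/(-865) = 8 - 1/865 = 6919/865)
u(m, N) = -4 (u(m, N) = -1*4 = -4)
S(I, y) = -4
L(2103, 1620)/1256440 + S(398, -721)/4212219 = (6919/865)/1256440 - 4/4212219 = (6919/865)*(1/1256440) - 4*1/4212219 = 6919/1086820600 - 4/4212219 = 24797060861/4577926380911400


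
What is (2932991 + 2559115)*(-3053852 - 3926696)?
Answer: -38337909554088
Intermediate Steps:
(2932991 + 2559115)*(-3053852 - 3926696) = 5492106*(-6980548) = -38337909554088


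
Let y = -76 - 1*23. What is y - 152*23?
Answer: -3595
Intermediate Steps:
y = -99 (y = -76 - 23 = -99)
y - 152*23 = -99 - 152*23 = -99 - 3496 = -3595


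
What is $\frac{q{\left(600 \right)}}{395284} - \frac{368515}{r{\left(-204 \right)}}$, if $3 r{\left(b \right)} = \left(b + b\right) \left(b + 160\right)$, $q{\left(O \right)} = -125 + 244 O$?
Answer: $- \frac{2129305495}{34784992} \approx -61.213$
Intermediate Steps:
$r{\left(b \right)} = \frac{2 b \left(160 + b\right)}{3}$ ($r{\left(b \right)} = \frac{\left(b + b\right) \left(b + 160\right)}{3} = \frac{2 b \left(160 + b\right)}{3}$)
$\frac{q{\left(600 \right)}}{395284} - \frac{368515}{r{\left(-204 \right)}} = \frac{-125 + 244 \cdot 600}{395284} - \frac{368515}{\frac{2}{3} \left(-204\right) \left(160 - 204\right)} = \left(-125 + 146400\right) \frac{1}{395284} - \frac{368515}{\frac{2}{3} \left(-204\right) \left(-44\right)} = 146275 \cdot \frac{1}{395284} - \frac{368515}{5984} = \frac{146275}{395284} - \frac{368515}{5984} = - \frac{2129305495}{34784992}$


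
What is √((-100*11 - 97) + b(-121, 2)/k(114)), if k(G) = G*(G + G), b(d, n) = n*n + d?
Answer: I*√6913898/76 ≈ 34.598*I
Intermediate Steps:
b(d, n) = d + n² (b(d, n) = n² + d = d + n²)
k(G) = 2*G² (k(G) = G*(2*G) = 2*G²)
√((-100*11 - 97) + b(-121, 2)/k(114)) = √((-100*11 - 97) + (-121 + 2²)/((2*114²))) = √((-1100 - 97) + (-121 + 4)/((2*12996))) = √(-1197 - 117/25992) = √(-1197 - 117*1/25992) = √(-1197 - 13/2888) = √(-3456949/2888) = I*√6913898/76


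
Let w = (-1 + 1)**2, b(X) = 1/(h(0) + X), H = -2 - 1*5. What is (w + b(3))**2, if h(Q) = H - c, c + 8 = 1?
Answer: 1/9 ≈ 0.11111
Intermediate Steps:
c = -7 (c = -8 + 1 = -7)
H = -7 (H = -2 - 5 = -7)
h(Q) = 0 (h(Q) = -7 - 1*(-7) = -7 + 7 = 0)
b(X) = 1/X (b(X) = 1/(0 + X) = 1/X)
w = 0 (w = 0**2 = 0)
(w + b(3))**2 = (0 + 1/3)**2 = (1/3)**2 = 1/9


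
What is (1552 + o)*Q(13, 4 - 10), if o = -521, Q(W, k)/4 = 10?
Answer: 41240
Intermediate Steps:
Q(W, k) = 40 (Q(W, k) = 4*10 = 40)
(1552 + o)*Q(13, 4 - 10) = (1552 - 521)*40 = 1031*40 = 41240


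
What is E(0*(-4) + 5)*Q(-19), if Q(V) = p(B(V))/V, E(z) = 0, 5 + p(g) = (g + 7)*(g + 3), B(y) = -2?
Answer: 0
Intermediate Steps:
p(g) = -5 + (3 + g)*(7 + g) (p(g) = -5 + (g + 7)*(g + 3) = -5 + (7 + g)*(3 + g) = -5 + (3 + g)*(7 + g))
Q(V) = 0 (Q(V) = (16 + (-2)**2 + 10*(-2))/V = (16 + 4 - 20)/V = 0/V = 0)
E(0*(-4) + 5)*Q(-19) = 0*0 = 0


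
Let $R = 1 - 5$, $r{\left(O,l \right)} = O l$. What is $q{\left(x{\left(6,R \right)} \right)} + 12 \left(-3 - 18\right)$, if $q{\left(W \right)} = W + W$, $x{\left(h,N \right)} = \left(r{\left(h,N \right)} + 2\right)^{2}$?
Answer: $716$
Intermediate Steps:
$R = -4$
$x{\left(h,N \right)} = \left(2 + N h\right)^{2}$ ($x{\left(h,N \right)} = \left(h N + 2\right)^{2} = \left(N h + 2\right)^{2} = \left(2 + N h\right)^{2}$)
$q{\left(W \right)} = 2 W$
$q{\left(x{\left(6,R \right)} \right)} + 12 \left(-3 - 18\right) = 2 \left(2 - 24\right)^{2} + 12 \left(-3 - 18\right) = 2 \left(-22\right)^{2} + 12 \left(-21\right) = 2 \cdot 484 - 252 = 968 - 252 = 716$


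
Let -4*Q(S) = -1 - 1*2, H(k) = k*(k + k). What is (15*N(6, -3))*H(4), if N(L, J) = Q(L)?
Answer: 360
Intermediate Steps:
H(k) = 2*k² (H(k) = k*(2*k) = 2*k²)
Q(S) = ¾ (Q(S) = -(-1 - 1*2)/4 = -(-1 - 2)/4 = -¼*(-3) = ¾)
N(L, J) = ¾
(15*N(6, -3))*H(4) = (15*(¾))*(2*4²) = 45*(2*16)/4 = (45/4)*32 = 360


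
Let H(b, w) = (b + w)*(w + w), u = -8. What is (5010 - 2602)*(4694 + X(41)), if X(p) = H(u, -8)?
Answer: 11919600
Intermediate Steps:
H(b, w) = 2*w*(b + w) (H(b, w) = (b + w)*(2*w) = 2*w*(b + w))
X(p) = 256 (X(p) = 2*(-8)*(-8 - 8) = 2*(-8)*(-16) = 256)
(5010 - 2602)*(4694 + X(41)) = (5010 - 2602)*(4694 + 256) = 2408*4950 = 11919600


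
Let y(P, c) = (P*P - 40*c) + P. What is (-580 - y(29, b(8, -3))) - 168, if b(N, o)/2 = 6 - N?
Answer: -1778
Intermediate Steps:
b(N, o) = 12 - 2*N (b(N, o) = 2*(6 - N) = 12 - 2*N)
y(P, c) = P + P**2 - 40*c (y(P, c) = (P**2 - 40*c) + P = P + P**2 - 40*c)
(-580 - y(29, b(8, -3))) - 168 = (-580 - (29 + 29**2 - 40*(12 - 2*8))) - 168 = (-580 - (29 + 841 - 40*(12 - 16))) - 168 = (-580 - (29 + 841 - 40*(-4))) - 168 = (-580 - (29 + 841 + 160)) - 168 = (-580 - 1*1030) - 168 = (-580 - 1030) - 168 = -1610 - 168 = -1778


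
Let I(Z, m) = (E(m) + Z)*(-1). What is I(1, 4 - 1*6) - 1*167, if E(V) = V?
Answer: -166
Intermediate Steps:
I(Z, m) = -Z - m (I(Z, m) = (m + Z)*(-1) = (Z + m)*(-1) = -Z - m)
I(1, 4 - 1*6) - 1*167 = (-1*1 - (4 - 1*6)) - 1*167 = (-1 - (4 - 6)) - 167 = (-1 - 1*(-2)) - 167 = (-1 + 2) - 167 = 1 - 167 = -166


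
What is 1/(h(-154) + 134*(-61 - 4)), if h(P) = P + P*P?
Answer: 1/14852 ≈ 6.7331e-5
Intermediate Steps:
h(P) = P + P²
1/(h(-154) + 134*(-61 - 4)) = 1/(-154*(1 - 154) + 134*(-61 - 4)) = 1/(-154*(-153) + 134*(-65)) = 1/(23562 - 8710) = 1/14852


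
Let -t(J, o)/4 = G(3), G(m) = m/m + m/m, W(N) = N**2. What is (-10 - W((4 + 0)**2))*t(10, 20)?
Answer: 2128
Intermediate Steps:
G(m) = 2 (G(m) = 1 + 1 = 2)
t(J, o) = -8 (t(J, o) = -4*2 = -8)
(-10 - W((4 + 0)**2))*t(10, 20) = (-10 - ((4 + 0)**2)**2)*(-8) = (-10 - (4**2)**2)*(-8) = (-10 - 1*16**2)*(-8) = (-10 - 1*256)*(-8) = (-10 - 256)*(-8) = -266*(-8) = 2128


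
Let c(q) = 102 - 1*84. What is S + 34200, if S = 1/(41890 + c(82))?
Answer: 1433253601/41908 ≈ 34200.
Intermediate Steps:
c(q) = 18 (c(q) = 102 - 84 = 18)
S = 1/41908 (S = 1/(41890 + 18) = 1/41908 ≈ 2.3862e-5)
S + 34200 = 1/41908 + 34200 = 1433253601/41908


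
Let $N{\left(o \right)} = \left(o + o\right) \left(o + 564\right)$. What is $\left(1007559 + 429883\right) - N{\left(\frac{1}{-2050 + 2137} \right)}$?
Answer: $\frac{10879900360}{7569} \approx 1.4374 \cdot 10^{6}$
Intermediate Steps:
$N{\left(o \right)} = 2 o \left(564 + o\right)$
$\left(1007559 + 429883\right) - N{\left(\frac{1}{-2050 + 2137} \right)} = \left(1007559 + 429883\right) - \frac{2 \left(564 + \frac{1}{-2050 + 2137}\right)}{-2050 + 2137} = 1437442 - \frac{2 \left(564 + \frac{1}{87}\right)}{87} = 1437442 - 2 \cdot \frac{1}{87} \left(564 + \frac{1}{87}\right) = 1437442 - 2 \cdot \frac{1}{87} \cdot \frac{49069}{87} = 1437442 - \frac{98138}{7569} = \frac{10879900360}{7569}$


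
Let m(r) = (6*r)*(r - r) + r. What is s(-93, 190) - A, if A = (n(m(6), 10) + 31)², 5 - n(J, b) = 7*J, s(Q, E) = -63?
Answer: -99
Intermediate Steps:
m(r) = r (m(r) = (6*r)*0 + r = 0 + r = r)
n(J, b) = 5 - 7*J
A = 36 (A = ((5 - 7*6) + 31)² = ((5 - 42) + 31)² = (-37 + 31)² = (-6)² = 36)
s(-93, 190) - A = -63 - 1*36 = -63 - 36 = -99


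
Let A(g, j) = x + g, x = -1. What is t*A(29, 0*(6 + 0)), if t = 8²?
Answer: 1792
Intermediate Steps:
A(g, j) = -1 + g
t = 64
t*A(29, 0*(6 + 0)) = 64*(-1 + 29) = 64*28 = 1792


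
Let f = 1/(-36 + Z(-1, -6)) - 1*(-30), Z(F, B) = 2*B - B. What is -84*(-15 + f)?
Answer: -1258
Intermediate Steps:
Z(F, B) = B
f = 1259/42 (f = 1/(-36 - 6) - 1*(-30) = 1/(-42) + 30 = -1/42 + 30 = 1259/42 ≈ 29.976)
-84*(-15 + f) = -84*(-15 + 1259/42) = -84*629/42 = -1258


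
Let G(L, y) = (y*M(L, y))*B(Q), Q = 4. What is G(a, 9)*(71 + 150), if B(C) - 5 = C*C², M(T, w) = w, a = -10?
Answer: 1235169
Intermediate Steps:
B(C) = 5 + C³ (B(C) = 5 + C*C² = 5 + C³)
G(L, y) = 69*y² (G(L, y) = (y*y)*(5 + 4³) = y²*(5 + 64) = y²*69 = 69*y²)
G(a, 9)*(71 + 150) = (69*9²)*(71 + 150) = (69*81)*221 = 5589*221 = 1235169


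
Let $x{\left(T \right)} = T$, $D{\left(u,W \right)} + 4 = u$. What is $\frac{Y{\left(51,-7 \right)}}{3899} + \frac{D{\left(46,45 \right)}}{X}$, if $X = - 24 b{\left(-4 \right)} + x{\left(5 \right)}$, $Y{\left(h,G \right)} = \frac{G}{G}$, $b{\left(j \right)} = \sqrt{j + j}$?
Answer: $\frac{823423}{18064067} + \frac{2016 i \sqrt{2}}{4633} \approx 0.045583 + 0.61538 i$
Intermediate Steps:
$D{\left(u,W \right)} = -4 + u$
$b{\left(j \right)} = \sqrt{2} \sqrt{j}$ ($b{\left(j \right)} = \sqrt{2 j} = \sqrt{2} \sqrt{j}$)
$Y{\left(h,G \right)} = 1$
$X = 5 - 48 i \sqrt{2}$ ($X = - 24 \sqrt{2} \sqrt{-4} + 5 = - 24 \sqrt{2} \cdot 2 i + 5 = - 24 \cdot 2 i \sqrt{2} + 5 = - 48 i \sqrt{2} + 5 = 5 - 48 i \sqrt{2} \approx 5.0 - 67.882 i$)
$\frac{Y{\left(51,-7 \right)}}{3899} + \frac{D{\left(46,45 \right)}}{X} = 1 \cdot \frac{1}{3899} + \frac{-4 + 46}{5 - 48 i \sqrt{2}} = 1 \cdot \frac{1}{3899} + \frac{42}{5 - 48 i \sqrt{2}} = \frac{1}{3899} + \frac{42}{5 - 48 i \sqrt{2}}$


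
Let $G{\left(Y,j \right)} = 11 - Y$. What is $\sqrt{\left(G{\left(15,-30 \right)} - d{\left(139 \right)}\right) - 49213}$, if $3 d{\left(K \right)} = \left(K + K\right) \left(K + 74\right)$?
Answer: $i \sqrt{68955} \approx 262.59 i$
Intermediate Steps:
$d{\left(K \right)} = \frac{2 K \left(74 + K\right)}{3}$ ($d{\left(K \right)} = \frac{\left(K + K\right) \left(K + 74\right)}{3} = \frac{2 K \left(74 + K\right)}{3}$)
$\sqrt{\left(G{\left(15,-30 \right)} - d{\left(139 \right)}\right) - 49213} = \sqrt{\left(\left(11 - 15\right) - \frac{2}{3} \cdot 139 \left(74 + 139\right)\right) - 49213} = \sqrt{\left(\left(11 - 15\right) - \frac{2}{3} \cdot 139 \cdot 213\right) - 49213} = \sqrt{\left(-4 - 19738\right) - 49213} = \sqrt{-19742 - 49213} = \sqrt{-68955} = i \sqrt{68955}$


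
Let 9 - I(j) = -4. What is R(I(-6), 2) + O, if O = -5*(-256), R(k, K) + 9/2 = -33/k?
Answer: 33097/26 ≈ 1273.0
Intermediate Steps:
I(j) = 13 (I(j) = 9 - 1*(-4) = 9 + 4 = 13)
R(k, K) = -9/2 - 33/k
O = 1280
R(I(-6), 2) + O = (-9/2 - 33/13) + 1280 = -183/26 + 1280 = 33097/26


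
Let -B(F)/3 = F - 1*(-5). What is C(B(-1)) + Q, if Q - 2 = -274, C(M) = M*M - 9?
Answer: -137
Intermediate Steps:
B(F) = -15 - 3*F (B(F) = -3*(F - 1*(-5)) = -3*(F + 5) = -3*(5 + F) = -15 - 3*F)
C(M) = -9 + M² (C(M) = M² - 9 = -9 + M²)
Q = -272 (Q = 2 - 274 = -272)
C(B(-1)) + Q = (-9 + (-15 - 3*(-1))²) - 272 = (-9 + (-15 + 3)²) - 272 = (-9 + (-12)²) - 272 = (-9 + 144) - 272 = 135 - 272 = -137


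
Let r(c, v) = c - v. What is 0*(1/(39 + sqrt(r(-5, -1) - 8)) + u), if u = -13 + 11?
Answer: 0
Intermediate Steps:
u = -2
0*(1/(39 + sqrt(r(-5, -1) - 8)) + u) = 0*(1/(39 + sqrt((-5 - 1*(-1)) - 8)) - 2) = 0*(1/(39 + sqrt((-5 + 1) - 8)) - 2) = 0*(1/(39 + sqrt(-4 - 8)) - 2) = 0*(1/(39 + sqrt(-12)) - 2) = 0*(1/(39 + 2*I*sqrt(3)) - 2) = 0*(-2 + 1/(39 + 2*I*sqrt(3))) = 0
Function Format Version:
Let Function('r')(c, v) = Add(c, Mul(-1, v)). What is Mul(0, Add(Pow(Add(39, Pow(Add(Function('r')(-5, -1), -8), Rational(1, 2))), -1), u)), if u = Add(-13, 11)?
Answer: 0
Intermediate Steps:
u = -2
Mul(0, Add(Pow(Add(39, Pow(Add(Function('r')(-5, -1), -8), Rational(1, 2))), -1), u)) = Mul(0, Add(Pow(Add(39, Pow(Add(Add(-5, Mul(-1, -1)), -8), Rational(1, 2))), -1), -2)) = Mul(0, Add(Pow(Add(39, Pow(Add(Add(-5, 1), -8), Rational(1, 2))), -1), -2)) = Mul(0, Add(Pow(Add(39, Pow(Add(-4, -8), Rational(1, 2))), -1), -2)) = Mul(0, Add(Pow(Add(39, Pow(-12, Rational(1, 2))), -1), -2)) = Mul(0, Add(Pow(Add(39, Mul(2, I, Pow(3, Rational(1, 2)))), -1), -2)) = Mul(0, Add(-2, Pow(Add(39, Mul(2, I, Pow(3, Rational(1, 2)))), -1))) = 0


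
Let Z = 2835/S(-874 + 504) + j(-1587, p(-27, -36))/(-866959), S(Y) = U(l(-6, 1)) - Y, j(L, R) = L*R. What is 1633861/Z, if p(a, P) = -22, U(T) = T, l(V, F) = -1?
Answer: 1235661924397/5780013 ≈ 2.1378e+5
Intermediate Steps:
S(Y) = -1 - Y
Z = 271660611/35545319 (Z = 2835/(-1 - (-874 + 504)) - 1587*(-22)/(-866959) = 2835/(-1 - 1*(-370)) + 34914*(-1/866959) = 2835/(-1 + 370) - 34914/866959 = 2835/369 - 34914/866959 = 2835*(1/369) - 34914/866959 = 315/41 - 34914/866959 = 271660611/35545319 ≈ 7.6427)
1633861/Z = 1633861/(271660611/35545319) = 1633861*(35545319/271660611) = 1235661924397/5780013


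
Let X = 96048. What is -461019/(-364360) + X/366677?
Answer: 204041113143/133602431720 ≈ 1.5272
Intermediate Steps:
-461019/(-364360) + X/366677 = -461019/(-364360) + 96048/366677 = -461019*(-1/364360) + 96048*(1/366677) = 461019/364360 + 96048/366677 = 204041113143/133602431720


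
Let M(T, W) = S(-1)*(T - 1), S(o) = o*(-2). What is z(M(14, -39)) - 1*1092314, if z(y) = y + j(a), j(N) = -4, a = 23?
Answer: -1092292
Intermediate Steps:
S(o) = -2*o
M(T, W) = -2 + 2*T (M(T, W) = (-2*(-1))*(T - 1) = 2*(-1 + T) = -2 + 2*T)
z(y) = -4 + y (z(y) = y - 4 = -4 + y)
z(M(14, -39)) - 1*1092314 = (-4 + (-2 + 2*14)) - 1*1092314 = (-4 + (-2 + 28)) - 1092314 = (-4 + 26) - 1092314 = 22 - 1092314 = -1092292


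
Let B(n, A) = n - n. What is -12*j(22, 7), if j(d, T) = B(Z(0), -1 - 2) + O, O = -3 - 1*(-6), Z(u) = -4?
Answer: -36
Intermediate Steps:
B(n, A) = 0
O = 3 (O = -3 + 6 = 3)
j(d, T) = 3 (j(d, T) = 0 + 3 = 3)
-12*j(22, 7) = -12*3 = -36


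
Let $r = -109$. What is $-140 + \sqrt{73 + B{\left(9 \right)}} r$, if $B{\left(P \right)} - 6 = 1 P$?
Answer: $-140 - 218 \sqrt{22} \approx -1162.5$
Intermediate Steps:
$B{\left(P \right)} = 6 + P$ ($B{\left(P \right)} = 6 + 1 P = 6 + P$)
$-140 + \sqrt{73 + B{\left(9 \right)}} r = -140 + \sqrt{73 + \left(6 + 9\right)} \left(-109\right) = -140 + \sqrt{73 + 15} \left(-109\right) = -140 + \sqrt{88} \left(-109\right) = -140 + 2 \sqrt{22} \left(-109\right) = -140 - 218 \sqrt{22}$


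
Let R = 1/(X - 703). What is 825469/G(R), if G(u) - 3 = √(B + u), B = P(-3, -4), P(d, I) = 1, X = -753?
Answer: 1201882864/3883 - 3301876*√132405/11649 ≈ 2.0639e+5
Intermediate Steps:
B = 1
R = -1/1456 (R = 1/(-753 - 703) = 1/(-1456) = -1/1456 ≈ -0.00068681)
G(u) = 3 + √(1 + u)
825469/G(R) = 825469/(3 + √(1 - 1/1456)) = 825469/(3 + √(1455/1456)) = 825469/(3 + √132405/364)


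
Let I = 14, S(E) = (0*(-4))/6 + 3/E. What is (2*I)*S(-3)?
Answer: -28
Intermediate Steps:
S(E) = 3/E (S(E) = 0*(1/6) + 3/E = 0 + 3/E = 3/E)
(2*I)*S(-3) = (2*14)*(3/(-3)) = 28*(3*(-1/3)) = 28*(-1) = -28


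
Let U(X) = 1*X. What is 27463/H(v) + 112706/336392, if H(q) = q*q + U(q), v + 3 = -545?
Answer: 2688914577/6302220022 ≈ 0.42666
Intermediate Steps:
v = -548 (v = -3 - 545 = -548)
U(X) = X
H(q) = q + q² (H(q) = q*q + q = q² + q = q + q²)
27463/H(v) + 112706/336392 = 27463/((-548*(1 - 548))) + 112706/336392 = 27463/((-548*(-547))) + 112706*(1/336392) = 27463/299756 + 56353/168196 = 2688914577/6302220022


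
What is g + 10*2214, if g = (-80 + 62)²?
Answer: 22464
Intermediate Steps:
g = 324 (g = (-18)² = 324)
g + 10*2214 = 324 + 10*2214 = 324 + 22140 = 22464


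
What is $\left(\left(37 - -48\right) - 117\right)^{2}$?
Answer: $1024$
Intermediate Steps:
$\left(\left(37 - -48\right) - 117\right)^{2} = \left(\left(37 + 48\right) - 117\right)^{2} = \left(85 - 117\right)^{2} = \left(-32\right)^{2} = 1024$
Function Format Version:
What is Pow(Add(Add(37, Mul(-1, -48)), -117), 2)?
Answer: 1024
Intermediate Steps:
Pow(Add(Add(37, Mul(-1, -48)), -117), 2) = Pow(Add(Add(37, 48), -117), 2) = Pow(Add(85, -117), 2) = Pow(-32, 2) = 1024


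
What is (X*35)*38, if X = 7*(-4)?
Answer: -37240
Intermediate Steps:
X = -28
(X*35)*38 = -28*35*38 = -980*38 = -37240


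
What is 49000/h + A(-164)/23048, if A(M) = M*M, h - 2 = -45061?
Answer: 1474194/18544997 ≈ 0.079493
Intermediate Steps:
h = -45059 (h = 2 - 45061 = -45059)
A(M) = M²
49000/h + A(-164)/23048 = 49000/(-45059) + (-164)²/23048 = 49000*(-1/45059) + 26896*(1/23048) = -7000/6437 + 3362/2881 = 1474194/18544997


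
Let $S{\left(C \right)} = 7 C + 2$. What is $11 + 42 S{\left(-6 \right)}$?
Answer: $-1669$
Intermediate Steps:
$S{\left(C \right)} = 2 + 7 C$
$11 + 42 S{\left(-6 \right)} = 11 + 42 \left(2 + 7 \left(-6\right)\right) = 11 + 42 \left(2 - 42\right) = 11 + 42 \left(-40\right) = 11 - 1680 = -1669$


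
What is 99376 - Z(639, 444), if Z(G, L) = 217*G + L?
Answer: -39731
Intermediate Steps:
Z(G, L) = L + 217*G
99376 - Z(639, 444) = 99376 - (444 + 217*639) = 99376 - (444 + 138663) = 99376 - 1*139107 = 99376 - 139107 = -39731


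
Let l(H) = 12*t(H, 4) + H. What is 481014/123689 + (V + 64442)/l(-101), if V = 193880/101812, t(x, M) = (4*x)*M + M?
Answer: 35184067557646/61217840195065 ≈ 0.57474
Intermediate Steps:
t(x, M) = M + 4*M*x (t(x, M) = 4*M*x + M = M + 4*M*x)
V = 48470/25453 (V = 193880*(1/101812) = 48470/25453 ≈ 1.9043)
l(H) = 48 + 193*H (l(H) = 12*(4*(1 + 4*H)) + H = 12*(4 + 16*H) + H = (48 + 192*H) + H = 48 + 193*H)
481014/123689 + (V + 64442)/l(-101) = 481014/123689 + (48470/25453 + 64442)/(48 + 193*(-101)) = 481014*(1/123689) + 1640290696/(25453*(48 - 19493)) = 481014/123689 + (1640290696/25453)/(-19445) = 481014/123689 + (1640290696/25453)*(-1/19445) = 481014/123689 - 1640290696/494933585 = 35184067557646/61217840195065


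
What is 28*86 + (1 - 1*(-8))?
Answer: 2417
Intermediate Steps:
28*86 + (1 - 1*(-8)) = 2408 + (1 + 8) = 2408 + 9 = 2417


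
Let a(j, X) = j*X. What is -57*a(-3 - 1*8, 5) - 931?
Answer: 2204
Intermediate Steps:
a(j, X) = X*j
-57*a(-3 - 1*8, 5) - 931 = -285*(-3 - 1*8) - 931 = -285*(-3 - 8) - 931 = -285*(-11) - 931 = -57*(-55) - 931 = 3135 - 931 = 2204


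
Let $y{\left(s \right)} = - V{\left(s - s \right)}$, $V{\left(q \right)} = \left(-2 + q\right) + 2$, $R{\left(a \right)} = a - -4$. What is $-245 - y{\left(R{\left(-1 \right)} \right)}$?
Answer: $-245$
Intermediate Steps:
$R{\left(a \right)} = 4 + a$ ($R{\left(a \right)} = a + 4 = 4 + a$)
$V{\left(q \right)} = q$
$y{\left(s \right)} = 0$ ($y{\left(s \right)} = - (s - s) = \left(-1\right) 0 = 0$)
$-245 - y{\left(R{\left(-1 \right)} \right)} = -245 - 0 = -245 + 0 = -245$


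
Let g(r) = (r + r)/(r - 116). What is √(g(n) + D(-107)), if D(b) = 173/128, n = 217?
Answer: 5*√590042/1616 ≈ 2.3767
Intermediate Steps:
D(b) = 173/128 (D(b) = 173*(1/128) = 173/128)
g(r) = 2*r/(-116 + r) (g(r) = (2*r)/(-116 + r) = 2*r/(-116 + r))
√(g(n) + D(-107)) = √(2*217/(-116 + 217) + 173/128) = √(2*217/101 + 173/128) = √(2*217*(1/101) + 173/128) = √(434/101 + 173/128) = √(73025/12928) = 5*√590042/1616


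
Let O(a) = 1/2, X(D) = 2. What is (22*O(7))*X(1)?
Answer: 22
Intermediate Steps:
O(a) = 1/2 (O(a) = 1*(1/2) = 1/2)
(22*O(7))*X(1) = (22*(1/2))*2 = 11*2 = 22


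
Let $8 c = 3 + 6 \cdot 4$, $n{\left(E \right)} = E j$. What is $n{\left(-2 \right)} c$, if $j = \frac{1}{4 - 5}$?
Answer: $\frac{27}{4} \approx 6.75$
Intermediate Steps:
$j = -1$ ($j = \frac{1}{-1} = -1$)
$n{\left(E \right)} = - E$ ($n{\left(E \right)} = E \left(-1\right) = - E$)
$c = \frac{27}{8}$ ($c = \frac{3 + 6 \cdot 4}{8} = \frac{3 + 24}{8} = \frac{1}{8} \cdot 27 = \frac{27}{8} \approx 3.375$)
$n{\left(-2 \right)} c = \left(-1\right) \left(-2\right) \frac{27}{8} = 2 \cdot \frac{27}{8} = \frac{27}{4}$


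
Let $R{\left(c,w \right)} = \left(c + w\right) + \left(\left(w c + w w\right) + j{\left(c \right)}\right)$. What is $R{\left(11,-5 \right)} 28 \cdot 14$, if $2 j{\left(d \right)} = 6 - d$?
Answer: $-10388$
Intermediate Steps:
$j{\left(d \right)} = 3 - \frac{d}{2}$ ($j{\left(d \right)} = \frac{6 - d}{2} = 3 - \frac{d}{2}$)
$R{\left(c,w \right)} = 3 + w + w^{2} + \frac{c}{2} + c w$ ($R{\left(c,w \right)} = \left(c + w\right) - \left(-3 + \frac{c}{2} - w c - w w\right) = \left(c + w\right) - \left(-3 + \frac{c}{2} - w^{2} - c w\right) = \left(c + w\right) + \left(3 + w^{2} - \frac{c}{2} + c w\right) = 3 + w + w^{2} + \frac{c}{2} + c w$)
$R{\left(11,-5 \right)} 28 \cdot 14 = \left(3 - 5 + \left(-5\right)^{2} + \frac{1}{2} \cdot 11 + 11 \left(-5\right)\right) 28 \cdot 14 = \left(3 - 5 + 25 + \frac{11}{2} - 55\right) 28 \cdot 14 = \left(- \frac{53}{2}\right) 28 \cdot 14 = \left(-742\right) 14 = -10388$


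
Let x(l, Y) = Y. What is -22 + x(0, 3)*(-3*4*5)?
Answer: -202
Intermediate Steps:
-22 + x(0, 3)*(-3*4*5) = -22 + 3*(-3*4*5) = -22 + 3*(-12*5) = -22 + 3*(-60) = -22 - 180 = -202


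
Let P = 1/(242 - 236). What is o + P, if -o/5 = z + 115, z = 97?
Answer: -6359/6 ≈ -1059.8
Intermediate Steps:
P = ⅙ (P = 1/6 = ⅙ ≈ 0.16667)
o = -1060 (o = -5*(97 + 115) = -5*212 = -1060)
o + P = -1060 + ⅙ = -6359/6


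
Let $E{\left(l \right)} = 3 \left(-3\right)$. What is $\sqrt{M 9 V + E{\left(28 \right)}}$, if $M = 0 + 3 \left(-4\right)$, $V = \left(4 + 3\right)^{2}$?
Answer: $3 i \sqrt{589} \approx 72.808 i$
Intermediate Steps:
$V = 49$ ($V = 7^{2} = 49$)
$M = -12$ ($M = 0 - 12 = -12$)
$E{\left(l \right)} = -9$
$\sqrt{M 9 V + E{\left(28 \right)}} = \sqrt{\left(-12\right) 9 \cdot 49 - 9} = \sqrt{\left(-108\right) 49 - 9} = \sqrt{-5292 - 9} = \sqrt{-5301} = 3 i \sqrt{589}$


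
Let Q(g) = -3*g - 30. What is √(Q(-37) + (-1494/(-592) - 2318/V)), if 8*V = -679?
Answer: √1119276931486/100492 ≈ 10.528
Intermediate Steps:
Q(g) = -30 - 3*g
V = -679/8 (V = (⅛)*(-679) = -679/8 ≈ -84.875)
√(Q(-37) + (-1494/(-592) - 2318/V)) = √((-30 - 3*(-37)) + (-1494/(-592) - 2318/(-679/8))) = √((-30 + 111) + (-1494*(-1/592) - 2318*(-8/679))) = √(81 + (747/296 + 18544/679)) = √(81 + 5996237/200984) = √(22275941/200984) = √1119276931486/100492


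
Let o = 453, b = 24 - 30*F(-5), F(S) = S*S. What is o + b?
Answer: -273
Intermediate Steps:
F(S) = S**2
b = -726 (b = 24 - 30*(-5)**2 = 24 - 30*25 = 24 - 750 = -726)
o + b = 453 - 726 = -273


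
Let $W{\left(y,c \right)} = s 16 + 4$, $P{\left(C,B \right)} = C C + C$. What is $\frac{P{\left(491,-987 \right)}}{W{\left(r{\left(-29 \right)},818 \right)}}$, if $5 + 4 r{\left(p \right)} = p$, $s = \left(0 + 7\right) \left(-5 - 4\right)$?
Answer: $- \frac{60393}{251} \approx -240.61$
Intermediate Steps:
$s = -63$ ($s = 7 \left(-9\right) = -63$)
$r{\left(p \right)} = - \frac{5}{4} + \frac{p}{4}$
$P{\left(C,B \right)} = C + C^{2}$ ($P{\left(C,B \right)} = C^{2} + C = C + C^{2}$)
$W{\left(y,c \right)} = -1004$ ($W{\left(y,c \right)} = \left(-63\right) 16 + 4 = -1008 + 4 = -1004$)
$\frac{P{\left(491,-987 \right)}}{W{\left(r{\left(-29 \right)},818 \right)}} = \frac{491 \left(1 + 491\right)}{-1004} = 491 \cdot 492 \left(- \frac{1}{1004}\right) = 241572 \left(- \frac{1}{1004}\right) = - \frac{60393}{251}$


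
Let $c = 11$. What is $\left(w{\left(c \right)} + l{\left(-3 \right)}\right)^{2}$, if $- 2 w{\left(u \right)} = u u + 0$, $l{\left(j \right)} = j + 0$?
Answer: $\frac{16129}{4} \approx 4032.3$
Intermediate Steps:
$l{\left(j \right)} = j$
$w{\left(u \right)} = - \frac{u^{2}}{2}$ ($w{\left(u \right)} = - \frac{u u + 0}{2} = - \frac{u^{2} + 0}{2} = - \frac{u^{2}}{2}$)
$\left(w{\left(c \right)} + l{\left(-3 \right)}\right)^{2} = \left(- \frac{11^{2}}{2} - 3\right)^{2} = \left(\left(- \frac{1}{2}\right) 121 - 3\right)^{2} = \left(- \frac{121}{2} - 3\right)^{2} = \left(- \frac{127}{2}\right)^{2} = \frac{16129}{4}$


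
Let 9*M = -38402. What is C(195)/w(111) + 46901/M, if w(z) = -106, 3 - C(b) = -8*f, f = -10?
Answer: -10446650/1017653 ≈ -10.265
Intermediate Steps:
M = -38402/9 (M = (1/9)*(-38402) = -38402/9 ≈ -4266.9)
C(b) = -77 (C(b) = 3 - (-8)*(-10) = 3 - 1*80 = 3 - 80 = -77)
C(195)/w(111) + 46901/M = -77/(-106) + 46901/(-38402/9) = -77*(-1/106) + 46901*(-9/38402) = 77/106 - 422109/38402 = -10446650/1017653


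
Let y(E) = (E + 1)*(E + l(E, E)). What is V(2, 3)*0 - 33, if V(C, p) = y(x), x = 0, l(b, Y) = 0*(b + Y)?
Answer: -33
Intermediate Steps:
l(b, Y) = 0 (l(b, Y) = 0*(Y + b) = 0)
y(E) = E*(1 + E) (y(E) = (E + 1)*(E + 0) = (1 + E)*E = E*(1 + E))
V(C, p) = 0 (V(C, p) = 0*(1 + 0) = 0*1 = 0)
V(2, 3)*0 - 33 = 0*0 - 33 = 0 - 33 = -33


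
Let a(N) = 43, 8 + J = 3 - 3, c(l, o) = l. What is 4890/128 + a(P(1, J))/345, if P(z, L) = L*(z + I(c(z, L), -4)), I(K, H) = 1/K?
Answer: 846277/22080 ≈ 38.328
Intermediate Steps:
J = -8 (J = -8 + (3 - 3) = -8 + 0 = -8)
P(z, L) = L*(z + 1/z)
4890/128 + a(P(1, J))/345 = 4890/128 + 43/345 = 4890*(1/128) + 43*(1/345) = 2445/64 + 43/345 = 846277/22080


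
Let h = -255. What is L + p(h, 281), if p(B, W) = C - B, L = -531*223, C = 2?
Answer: -118156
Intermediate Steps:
L = -118413
p(B, W) = 2 - B
L + p(h, 281) = -118413 + (2 - 1*(-255)) = -118413 + (2 + 255) = -118413 + 257 = -118156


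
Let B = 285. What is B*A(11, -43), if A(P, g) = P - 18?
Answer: -1995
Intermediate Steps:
A(P, g) = -18 + P
B*A(11, -43) = 285*(-18 + 11) = 285*(-7) = -1995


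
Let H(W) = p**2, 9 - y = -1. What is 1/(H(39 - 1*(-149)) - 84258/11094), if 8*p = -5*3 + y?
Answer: -118336/852527 ≈ -0.13881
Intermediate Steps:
y = 10 (y = 9 - 1*(-1) = 9 + 1 = 10)
p = -5/8 (p = (-5*3 + 10)/8 = (-15 + 10)/8 = (1/8)*(-5) = -5/8 ≈ -0.62500)
H(W) = 25/64 (H(W) = (-5/8)**2 = 25/64)
1/(H(39 - 1*(-149)) - 84258/11094) = 1/(25/64 - 84258/11094) = 1/(25/64 - 84258*1/11094) = 1/(25/64 - 14043/1849) = 1/(-852527/118336) = -118336/852527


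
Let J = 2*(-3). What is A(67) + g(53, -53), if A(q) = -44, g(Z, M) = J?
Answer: -50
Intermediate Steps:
J = -6
g(Z, M) = -6
A(67) + g(53, -53) = -44 - 6 = -50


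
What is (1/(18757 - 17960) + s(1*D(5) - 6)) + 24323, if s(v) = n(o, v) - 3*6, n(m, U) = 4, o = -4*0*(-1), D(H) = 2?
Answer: 19374274/797 ≈ 24309.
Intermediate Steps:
o = 0 (o = 0*(-1) = 0)
s(v) = -14 (s(v) = 4 - 3*6 = 4 - 18 = -14)
(1/(18757 - 17960) + s(1*D(5) - 6)) + 24323 = (1/(18757 - 17960) - 14) + 24323 = (1/797 - 14) + 24323 = -11157/797 + 24323 = 19374274/797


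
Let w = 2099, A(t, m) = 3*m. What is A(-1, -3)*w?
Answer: -18891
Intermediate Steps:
A(-1, -3)*w = (3*(-3))*2099 = -9*2099 = -18891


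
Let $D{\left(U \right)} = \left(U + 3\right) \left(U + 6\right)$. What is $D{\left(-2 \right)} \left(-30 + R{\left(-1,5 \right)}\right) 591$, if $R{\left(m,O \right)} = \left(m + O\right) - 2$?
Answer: $-66192$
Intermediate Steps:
$D{\left(U \right)} = \left(3 + U\right) \left(6 + U\right)$
$R{\left(m,O \right)} = -2 + O + m$ ($R{\left(m,O \right)} = \left(O + m\right) - 2 = -2 + O + m$)
$D{\left(-2 \right)} \left(-30 + R{\left(-1,5 \right)}\right) 591 = \left(18 + \left(-2\right)^{2} + 9 \left(-2\right)\right) \left(-30 - -2\right) 591 = \left(18 + 4 - 18\right) \left(-30 + 2\right) 591 = 4 \left(-28\right) 591 = \left(-112\right) 591 = -66192$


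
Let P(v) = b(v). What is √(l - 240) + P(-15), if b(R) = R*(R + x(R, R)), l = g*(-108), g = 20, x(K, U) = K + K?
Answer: 675 + 20*I*√6 ≈ 675.0 + 48.99*I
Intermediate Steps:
x(K, U) = 2*K
l = -2160 (l = 20*(-108) = -2160)
b(R) = 3*R² (b(R) = R*(R + 2*R) = R*(3*R) = 3*R²)
P(v) = 3*v²
√(l - 240) + P(-15) = √(-2160 - 240) + 3*(-15)² = √(-2400) + 3*225 = 20*I*√6 + 675 = 675 + 20*I*√6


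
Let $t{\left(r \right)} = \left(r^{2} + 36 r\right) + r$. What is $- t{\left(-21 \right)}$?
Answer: $336$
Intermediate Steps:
$t{\left(r \right)} = r^{2} + 37 r$
$- t{\left(-21 \right)} = - \left(-21\right) \left(37 - 21\right) = - \left(-21\right) 16 = \left(-1\right) \left(-336\right) = 336$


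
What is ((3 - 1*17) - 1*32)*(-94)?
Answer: 4324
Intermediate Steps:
((3 - 1*17) - 1*32)*(-94) = ((3 - 17) - 32)*(-94) = (-14 - 32)*(-94) = -46*(-94) = 4324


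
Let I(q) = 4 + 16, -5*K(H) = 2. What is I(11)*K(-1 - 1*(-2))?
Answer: -8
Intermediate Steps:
K(H) = -2/5 (K(H) = -1/5*2 = -2/5)
I(q) = 20
I(11)*K(-1 - 1*(-2)) = 20*(-2/5) = -8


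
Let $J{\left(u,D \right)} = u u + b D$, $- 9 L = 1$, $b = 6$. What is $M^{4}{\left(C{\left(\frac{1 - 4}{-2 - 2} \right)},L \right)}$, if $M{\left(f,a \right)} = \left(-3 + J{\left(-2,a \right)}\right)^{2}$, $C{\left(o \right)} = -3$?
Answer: $\frac{1}{6561} \approx 0.00015242$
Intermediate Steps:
$L = - \frac{1}{9}$ ($L = \left(- \frac{1}{9}\right) 1 = - \frac{1}{9} \approx -0.11111$)
$J{\left(u,D \right)} = u^{2} + 6 D$ ($J{\left(u,D \right)} = u u + 6 D = u^{2} + 6 D$)
$M{\left(f,a \right)} = \left(1 + 6 a\right)^{2}$ ($M{\left(f,a \right)} = \left(-3 + \left(\left(-2\right)^{2} + 6 a\right)\right)^{2} = \left(-3 + \left(4 + 6 a\right)\right)^{2} = \left(1 + 6 a\right)^{2}$)
$M^{4}{\left(C{\left(\frac{1 - 4}{-2 - 2} \right)},L \right)} = \left(\left(1 + 6 \left(- \frac{1}{9}\right)\right)^{2}\right)^{4} = \left(\left(1 - \frac{2}{3}\right)^{2}\right)^{4} = \left(\left(\frac{1}{3}\right)^{2}\right)^{4} = \left(\frac{1}{9}\right)^{4} = \frac{1}{6561}$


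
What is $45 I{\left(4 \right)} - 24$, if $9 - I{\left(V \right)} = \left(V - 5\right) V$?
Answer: $561$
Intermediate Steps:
$I{\left(V \right)} = 9 - V \left(-5 + V\right)$ ($I{\left(V \right)} = 9 - \left(V - 5\right) V = 9 - \left(-5 + V\right) V = 9 - V \left(-5 + V\right)$)
$45 I{\left(4 \right)} - 24 = 45 \left(9 - 4^{2} + 5 \cdot 4\right) - 24 = 45 \left(9 - 16 + 20\right) - 24 = 45 \cdot 13 - 24 = 585 - 24 = 561$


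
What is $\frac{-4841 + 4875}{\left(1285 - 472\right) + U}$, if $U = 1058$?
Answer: $\frac{34}{1871} \approx 0.018172$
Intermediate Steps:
$\frac{-4841 + 4875}{\left(1285 - 472\right) + U} = \frac{-4841 + 4875}{\left(1285 - 472\right) + 1058} = \frac{34}{813 + 1058} = \frac{34}{1871}$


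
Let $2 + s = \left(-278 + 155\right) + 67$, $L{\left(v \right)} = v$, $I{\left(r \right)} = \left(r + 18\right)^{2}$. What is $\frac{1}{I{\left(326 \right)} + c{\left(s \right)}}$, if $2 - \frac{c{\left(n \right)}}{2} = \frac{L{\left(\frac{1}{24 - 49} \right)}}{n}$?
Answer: $\frac{725}{85796499} \approx 8.4502 \cdot 10^{-6}$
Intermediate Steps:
$I{\left(r \right)} = \left(18 + r\right)^{2}$
$s = -58$ ($s = -2 + \left(\left(-278 + 155\right) + 67\right) = -2 + \left(-123 + 67\right) = -2 - 56 = -58$)
$c{\left(n \right)} = 4 + \frac{2}{25 n}$ ($c{\left(n \right)} = 4 - 2 \frac{1}{\left(24 - 49\right) n} = 4 - 2 \frac{1}{\left(-25\right) n} = 4 - 2 \left(- \frac{1}{25 n}\right) = 4 + \frac{2}{25 n}$)
$\frac{1}{I{\left(326 \right)} + c{\left(s \right)}} = \frac{1}{\left(18 + 326\right)^{2} + \left(4 + \frac{2}{25 \left(-58\right)}\right)} = \frac{1}{344^{2} + \left(4 + \frac{2}{25} \left(- \frac{1}{58}\right)\right)} = \frac{1}{118336 + \left(4 - \frac{1}{725}\right)} = \frac{1}{118336 + \frac{2899}{725}} = \frac{1}{\frac{85796499}{725}} = \frac{725}{85796499}$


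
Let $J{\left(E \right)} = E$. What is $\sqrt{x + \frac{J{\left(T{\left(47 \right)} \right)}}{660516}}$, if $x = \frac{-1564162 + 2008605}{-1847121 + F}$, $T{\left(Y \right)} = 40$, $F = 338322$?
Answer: $\frac{3 i \sqrt{25077101495713916243}}{27682941119} \approx 0.54268 i$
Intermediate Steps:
$x = - \frac{444443}{1508799}$ ($x = \frac{-1564162 + 2008605}{-1847121 + 338322} = \frac{444443}{-1508799} = 444443 \left(- \frac{1}{1508799}\right) = - \frac{444443}{1508799} \approx -0.29457$)
$\sqrt{x + \frac{J{\left(T{\left(47 \right)} \right)}}{660516}} = \sqrt{- \frac{444443}{1508799} + \frac{40}{660516}} = \sqrt{- \frac{444443}{1508799} + 40 \cdot \frac{1}{660516}} = \sqrt{- \frac{444443}{1508799} + \frac{10}{165129}} = \sqrt{- \frac{8152815573}{27682941119}} = \frac{3 i \sqrt{25077101495713916243}}{27682941119}$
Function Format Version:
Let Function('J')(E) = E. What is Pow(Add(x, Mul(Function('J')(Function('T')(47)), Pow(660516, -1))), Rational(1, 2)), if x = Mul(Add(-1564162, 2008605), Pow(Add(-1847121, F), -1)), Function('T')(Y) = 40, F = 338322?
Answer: Mul(Rational(3, 27682941119), I, Pow(25077101495713916243, Rational(1, 2))) ≈ Mul(0.54268, I)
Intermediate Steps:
x = Rational(-444443, 1508799) (x = Mul(Add(-1564162, 2008605), Pow(Add(-1847121, 338322), -1)) = Mul(444443, Pow(-1508799, -1)) = Mul(444443, Rational(-1, 1508799)) = Rational(-444443, 1508799) ≈ -0.29457)
Pow(Add(x, Mul(Function('J')(Function('T')(47)), Pow(660516, -1))), Rational(1, 2)) = Pow(Add(Rational(-444443, 1508799), Mul(40, Pow(660516, -1))), Rational(1, 2)) = Pow(Add(Rational(-444443, 1508799), Mul(40, Rational(1, 660516))), Rational(1, 2)) = Pow(Add(Rational(-444443, 1508799), Rational(10, 165129)), Rational(1, 2)) = Pow(Rational(-8152815573, 27682941119), Rational(1, 2)) = Mul(Rational(3, 27682941119), I, Pow(25077101495713916243, Rational(1, 2)))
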